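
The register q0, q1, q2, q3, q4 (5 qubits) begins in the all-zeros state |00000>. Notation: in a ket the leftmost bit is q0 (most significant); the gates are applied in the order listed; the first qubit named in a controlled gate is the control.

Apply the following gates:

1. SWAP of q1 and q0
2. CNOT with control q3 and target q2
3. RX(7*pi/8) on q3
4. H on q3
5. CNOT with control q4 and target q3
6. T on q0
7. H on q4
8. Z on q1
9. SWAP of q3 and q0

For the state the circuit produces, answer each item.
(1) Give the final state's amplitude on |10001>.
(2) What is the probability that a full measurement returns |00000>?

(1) The amplitude on |10001> is sin(pi/16)/2 + I*cos(pi/16)/2.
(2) The probability of measuring |00000> is 1/4.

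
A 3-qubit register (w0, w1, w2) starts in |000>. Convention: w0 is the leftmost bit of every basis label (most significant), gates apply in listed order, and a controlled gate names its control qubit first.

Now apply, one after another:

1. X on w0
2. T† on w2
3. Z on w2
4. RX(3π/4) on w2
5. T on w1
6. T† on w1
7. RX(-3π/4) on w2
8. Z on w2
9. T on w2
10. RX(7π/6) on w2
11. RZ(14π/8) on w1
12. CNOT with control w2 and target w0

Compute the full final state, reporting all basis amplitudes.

The resulting statevector has amplitude (sqrt(2) + sqrt(6))*exp(5*I*pi/8)/4 on |001>, (-sqrt(2) + sqrt(6))*exp(I*pi/8)/4 on |100>, and 0 on every other basis state.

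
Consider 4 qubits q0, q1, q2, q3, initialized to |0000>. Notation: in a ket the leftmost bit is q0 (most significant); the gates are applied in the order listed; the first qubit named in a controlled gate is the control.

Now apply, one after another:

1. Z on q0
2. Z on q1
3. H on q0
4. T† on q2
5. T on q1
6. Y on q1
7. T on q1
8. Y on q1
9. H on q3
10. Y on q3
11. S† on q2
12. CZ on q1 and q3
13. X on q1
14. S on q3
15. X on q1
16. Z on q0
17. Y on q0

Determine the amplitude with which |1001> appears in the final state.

The amplitude on |1001> is -exp(3*I*pi/4)/2.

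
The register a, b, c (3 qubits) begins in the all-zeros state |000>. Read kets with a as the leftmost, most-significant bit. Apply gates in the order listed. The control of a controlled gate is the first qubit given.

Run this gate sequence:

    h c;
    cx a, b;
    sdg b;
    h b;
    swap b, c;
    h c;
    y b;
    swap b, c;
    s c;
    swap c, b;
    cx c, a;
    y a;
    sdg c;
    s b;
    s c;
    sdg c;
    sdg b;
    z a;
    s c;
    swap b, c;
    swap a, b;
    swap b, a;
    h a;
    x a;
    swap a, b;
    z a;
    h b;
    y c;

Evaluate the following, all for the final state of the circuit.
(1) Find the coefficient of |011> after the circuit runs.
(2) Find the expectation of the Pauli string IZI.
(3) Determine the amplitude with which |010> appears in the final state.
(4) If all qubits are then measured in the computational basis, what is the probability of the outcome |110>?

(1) The amplitude on |011> is sqrt(2)*I/2. Key observation: the block from step 14 through step 17 cancels to the identity and can be dropped.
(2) In the final state, IZI has expectation -1.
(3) The final state's coefficient on |010> equals -sqrt(2)/2.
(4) The probability of measuring |110> is 0.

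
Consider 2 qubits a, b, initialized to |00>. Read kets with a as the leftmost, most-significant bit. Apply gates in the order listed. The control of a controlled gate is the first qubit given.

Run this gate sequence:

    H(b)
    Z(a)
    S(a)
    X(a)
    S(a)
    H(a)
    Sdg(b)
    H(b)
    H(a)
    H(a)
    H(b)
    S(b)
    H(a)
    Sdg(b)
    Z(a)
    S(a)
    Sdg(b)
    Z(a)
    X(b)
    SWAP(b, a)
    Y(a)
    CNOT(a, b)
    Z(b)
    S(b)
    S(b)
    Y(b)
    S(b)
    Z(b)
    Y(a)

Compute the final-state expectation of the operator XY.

The observable XY averages to -1. Key observation: the block from step 6 through step 13 cancels to the identity and can be dropped.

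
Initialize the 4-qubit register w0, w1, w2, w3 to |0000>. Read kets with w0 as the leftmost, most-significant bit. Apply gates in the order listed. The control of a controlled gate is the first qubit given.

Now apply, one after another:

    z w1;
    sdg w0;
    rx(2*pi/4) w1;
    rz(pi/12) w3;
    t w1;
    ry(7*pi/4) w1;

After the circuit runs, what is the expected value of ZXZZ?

The observable ZXZZ averages to 1/2.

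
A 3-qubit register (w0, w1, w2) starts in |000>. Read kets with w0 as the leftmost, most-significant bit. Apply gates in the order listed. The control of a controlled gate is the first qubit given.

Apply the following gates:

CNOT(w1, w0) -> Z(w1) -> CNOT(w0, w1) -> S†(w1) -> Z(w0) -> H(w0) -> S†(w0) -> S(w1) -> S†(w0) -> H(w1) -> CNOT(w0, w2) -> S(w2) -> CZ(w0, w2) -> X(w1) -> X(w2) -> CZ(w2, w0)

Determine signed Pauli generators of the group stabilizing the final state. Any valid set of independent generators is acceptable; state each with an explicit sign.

The stabilizer group can be generated by -XIY, +IXI, -ZIZ, among other valid generating sets.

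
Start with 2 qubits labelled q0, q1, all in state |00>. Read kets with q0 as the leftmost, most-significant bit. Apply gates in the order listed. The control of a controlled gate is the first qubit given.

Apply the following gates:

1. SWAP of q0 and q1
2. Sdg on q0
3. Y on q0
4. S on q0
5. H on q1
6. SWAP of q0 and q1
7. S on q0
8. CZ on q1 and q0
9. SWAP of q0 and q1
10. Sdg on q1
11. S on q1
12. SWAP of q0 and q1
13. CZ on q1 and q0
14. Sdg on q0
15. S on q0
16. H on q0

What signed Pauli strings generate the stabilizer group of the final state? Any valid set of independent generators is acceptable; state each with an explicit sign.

The stabilizer group can be generated by -YI, -IZ, among other valid generating sets. Key observation: gates 7-14 undo each other exactly, leaving only the rest of the circuit to track.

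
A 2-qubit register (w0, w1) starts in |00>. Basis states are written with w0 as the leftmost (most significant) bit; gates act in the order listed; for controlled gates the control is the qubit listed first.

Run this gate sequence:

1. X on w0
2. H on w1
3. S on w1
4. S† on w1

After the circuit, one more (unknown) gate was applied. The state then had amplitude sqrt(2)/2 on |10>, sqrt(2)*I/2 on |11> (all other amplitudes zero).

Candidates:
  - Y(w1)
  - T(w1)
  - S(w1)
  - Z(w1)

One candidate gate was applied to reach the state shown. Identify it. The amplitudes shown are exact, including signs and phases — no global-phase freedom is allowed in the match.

The unique candidate consistent with the amplitudes is S(w1).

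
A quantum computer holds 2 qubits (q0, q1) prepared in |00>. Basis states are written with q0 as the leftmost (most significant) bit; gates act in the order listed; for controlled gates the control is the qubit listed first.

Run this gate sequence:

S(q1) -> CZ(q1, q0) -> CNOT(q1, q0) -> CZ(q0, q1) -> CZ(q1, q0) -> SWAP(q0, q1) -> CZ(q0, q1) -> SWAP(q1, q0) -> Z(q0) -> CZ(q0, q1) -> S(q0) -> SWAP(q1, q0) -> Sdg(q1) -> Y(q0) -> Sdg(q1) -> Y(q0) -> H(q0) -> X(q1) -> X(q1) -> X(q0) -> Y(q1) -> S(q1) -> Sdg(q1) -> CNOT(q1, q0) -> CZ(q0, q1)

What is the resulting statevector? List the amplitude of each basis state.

The resulting statevector has amplitude 0 on |00>, sqrt(2)*I/2 on |01>, 0 on |10>, -sqrt(2)*I/2 on |11>.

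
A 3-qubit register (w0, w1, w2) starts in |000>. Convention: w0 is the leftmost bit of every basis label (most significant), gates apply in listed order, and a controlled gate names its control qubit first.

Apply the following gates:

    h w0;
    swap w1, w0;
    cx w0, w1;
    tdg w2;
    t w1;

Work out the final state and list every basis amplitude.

The final amplitudes are sqrt(2)/2 on |000>, sqrt(2)*exp(I*pi/4)/2 on |010>, and 0 on every other basis state.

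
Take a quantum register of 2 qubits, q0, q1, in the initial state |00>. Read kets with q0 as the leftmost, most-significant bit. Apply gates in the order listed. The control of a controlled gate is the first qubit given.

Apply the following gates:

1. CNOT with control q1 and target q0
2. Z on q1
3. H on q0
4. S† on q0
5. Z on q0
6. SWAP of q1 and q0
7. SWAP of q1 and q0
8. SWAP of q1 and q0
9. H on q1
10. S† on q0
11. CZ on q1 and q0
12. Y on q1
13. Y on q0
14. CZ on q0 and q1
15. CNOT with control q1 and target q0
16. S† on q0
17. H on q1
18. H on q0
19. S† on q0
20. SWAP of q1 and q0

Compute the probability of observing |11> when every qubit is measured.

The probability of measuring |11> is 0. Key observation: the block from step 7 through step 8 cancels to the identity and can be dropped.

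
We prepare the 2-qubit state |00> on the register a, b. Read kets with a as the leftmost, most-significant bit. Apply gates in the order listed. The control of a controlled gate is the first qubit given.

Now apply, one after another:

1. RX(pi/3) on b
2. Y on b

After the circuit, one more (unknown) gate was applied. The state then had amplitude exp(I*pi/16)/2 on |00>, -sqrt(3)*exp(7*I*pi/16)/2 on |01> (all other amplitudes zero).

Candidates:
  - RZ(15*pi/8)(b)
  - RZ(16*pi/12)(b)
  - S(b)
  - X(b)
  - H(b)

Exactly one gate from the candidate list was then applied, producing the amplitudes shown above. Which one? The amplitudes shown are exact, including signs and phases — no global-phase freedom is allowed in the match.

It was RZ(15*pi/8)(b) that produced the state shown.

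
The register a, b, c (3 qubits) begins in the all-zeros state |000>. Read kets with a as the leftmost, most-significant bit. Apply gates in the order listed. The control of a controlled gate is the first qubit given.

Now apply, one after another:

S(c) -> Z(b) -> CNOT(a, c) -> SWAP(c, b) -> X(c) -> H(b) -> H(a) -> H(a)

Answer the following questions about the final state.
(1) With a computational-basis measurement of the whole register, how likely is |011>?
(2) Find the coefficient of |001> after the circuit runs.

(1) Outcome |011> occurs with probability 1/2. Key observation: the block from step 7 through step 8 cancels to the identity and can be dropped.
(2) The final state's coefficient on |001> equals sqrt(2)/2.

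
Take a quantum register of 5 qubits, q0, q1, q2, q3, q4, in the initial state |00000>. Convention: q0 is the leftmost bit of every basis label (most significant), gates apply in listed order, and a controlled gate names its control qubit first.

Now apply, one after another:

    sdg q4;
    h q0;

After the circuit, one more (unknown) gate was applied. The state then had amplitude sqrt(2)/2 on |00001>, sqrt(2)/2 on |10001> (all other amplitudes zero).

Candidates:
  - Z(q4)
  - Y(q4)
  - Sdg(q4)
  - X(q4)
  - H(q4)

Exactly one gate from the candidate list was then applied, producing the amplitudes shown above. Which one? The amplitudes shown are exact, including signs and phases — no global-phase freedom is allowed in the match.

The unique candidate consistent with the amplitudes is X(q4).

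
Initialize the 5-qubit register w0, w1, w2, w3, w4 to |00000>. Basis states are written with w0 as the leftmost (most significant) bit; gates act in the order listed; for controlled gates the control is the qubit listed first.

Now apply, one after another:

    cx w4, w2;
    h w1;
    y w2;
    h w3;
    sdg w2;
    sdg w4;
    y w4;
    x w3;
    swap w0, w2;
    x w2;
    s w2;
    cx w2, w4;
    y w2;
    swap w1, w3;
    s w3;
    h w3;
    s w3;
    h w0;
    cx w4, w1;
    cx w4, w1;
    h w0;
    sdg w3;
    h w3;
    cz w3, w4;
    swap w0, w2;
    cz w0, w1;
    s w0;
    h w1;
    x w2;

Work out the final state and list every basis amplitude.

After the circuit, the state carries amplitude sqrt(2)*I/2 on |00000>, -sqrt(2)/2 on |00010>, and 0 on every other basis state.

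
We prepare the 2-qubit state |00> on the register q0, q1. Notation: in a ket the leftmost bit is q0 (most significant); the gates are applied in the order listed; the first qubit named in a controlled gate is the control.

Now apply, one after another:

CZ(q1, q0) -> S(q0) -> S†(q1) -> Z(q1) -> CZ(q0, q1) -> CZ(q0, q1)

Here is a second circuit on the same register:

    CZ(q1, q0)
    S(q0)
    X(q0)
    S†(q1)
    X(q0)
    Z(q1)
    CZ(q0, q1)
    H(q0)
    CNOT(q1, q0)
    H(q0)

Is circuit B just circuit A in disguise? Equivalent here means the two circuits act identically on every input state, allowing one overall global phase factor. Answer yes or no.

Yes, they are equivalent — the unitaries differ by at most a global phase.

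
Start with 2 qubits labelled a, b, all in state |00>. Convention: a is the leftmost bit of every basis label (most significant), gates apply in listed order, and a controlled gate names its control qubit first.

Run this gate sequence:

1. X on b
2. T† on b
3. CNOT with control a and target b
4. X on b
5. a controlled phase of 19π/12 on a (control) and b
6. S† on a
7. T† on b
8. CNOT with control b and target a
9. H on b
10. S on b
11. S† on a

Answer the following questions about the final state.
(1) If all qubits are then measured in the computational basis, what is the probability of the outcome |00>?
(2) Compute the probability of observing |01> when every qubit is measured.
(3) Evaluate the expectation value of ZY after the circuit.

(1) A full measurement returns |00> with probability 1/2.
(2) Outcome |01> occurs with probability 1/2.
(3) The observable ZY averages to 1.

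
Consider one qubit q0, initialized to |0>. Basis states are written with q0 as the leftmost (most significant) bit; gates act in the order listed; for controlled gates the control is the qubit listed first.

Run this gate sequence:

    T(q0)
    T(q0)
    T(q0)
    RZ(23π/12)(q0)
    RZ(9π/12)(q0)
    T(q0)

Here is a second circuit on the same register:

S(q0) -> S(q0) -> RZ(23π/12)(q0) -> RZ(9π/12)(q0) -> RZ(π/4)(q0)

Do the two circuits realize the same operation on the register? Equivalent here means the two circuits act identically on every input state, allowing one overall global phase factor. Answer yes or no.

No: there is an input state on which the two circuits produce genuinely different outputs (not merely differing by a phase).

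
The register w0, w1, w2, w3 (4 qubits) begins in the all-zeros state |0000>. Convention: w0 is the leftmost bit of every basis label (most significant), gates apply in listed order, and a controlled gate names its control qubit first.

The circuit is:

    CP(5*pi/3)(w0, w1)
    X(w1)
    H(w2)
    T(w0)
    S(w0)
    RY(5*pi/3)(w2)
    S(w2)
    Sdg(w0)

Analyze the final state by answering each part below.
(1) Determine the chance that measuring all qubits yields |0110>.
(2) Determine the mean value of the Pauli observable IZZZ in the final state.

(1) The probability of measuring |0110> is 1/2 - sqrt(3)/4.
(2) In the final state, IZZZ has expectation -sqrt(3)/2.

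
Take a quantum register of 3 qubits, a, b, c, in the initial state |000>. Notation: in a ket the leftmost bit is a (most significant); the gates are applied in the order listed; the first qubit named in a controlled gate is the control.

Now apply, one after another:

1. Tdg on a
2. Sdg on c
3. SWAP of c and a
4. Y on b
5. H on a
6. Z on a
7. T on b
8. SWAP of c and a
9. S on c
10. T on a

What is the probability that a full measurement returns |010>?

Outcome |010> occurs with probability 1/2.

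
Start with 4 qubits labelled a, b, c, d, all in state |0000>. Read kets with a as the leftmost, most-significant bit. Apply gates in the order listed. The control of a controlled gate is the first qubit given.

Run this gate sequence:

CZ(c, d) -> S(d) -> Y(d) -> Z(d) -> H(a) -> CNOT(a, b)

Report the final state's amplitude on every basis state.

The final amplitudes are -sqrt(2)*I/2 on |0001>, -sqrt(2)*I/2 on |1101>, and 0 on every other basis state.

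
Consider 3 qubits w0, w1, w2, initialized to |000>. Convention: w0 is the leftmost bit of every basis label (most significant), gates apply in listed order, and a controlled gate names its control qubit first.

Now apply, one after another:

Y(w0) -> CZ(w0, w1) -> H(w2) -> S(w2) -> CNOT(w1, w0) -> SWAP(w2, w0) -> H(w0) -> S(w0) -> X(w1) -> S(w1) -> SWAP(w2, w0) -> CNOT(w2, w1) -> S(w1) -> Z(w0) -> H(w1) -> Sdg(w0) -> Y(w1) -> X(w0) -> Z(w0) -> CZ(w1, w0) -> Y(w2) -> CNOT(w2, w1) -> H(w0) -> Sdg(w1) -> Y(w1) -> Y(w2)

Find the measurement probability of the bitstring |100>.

A full measurement returns |100> with probability 1/8.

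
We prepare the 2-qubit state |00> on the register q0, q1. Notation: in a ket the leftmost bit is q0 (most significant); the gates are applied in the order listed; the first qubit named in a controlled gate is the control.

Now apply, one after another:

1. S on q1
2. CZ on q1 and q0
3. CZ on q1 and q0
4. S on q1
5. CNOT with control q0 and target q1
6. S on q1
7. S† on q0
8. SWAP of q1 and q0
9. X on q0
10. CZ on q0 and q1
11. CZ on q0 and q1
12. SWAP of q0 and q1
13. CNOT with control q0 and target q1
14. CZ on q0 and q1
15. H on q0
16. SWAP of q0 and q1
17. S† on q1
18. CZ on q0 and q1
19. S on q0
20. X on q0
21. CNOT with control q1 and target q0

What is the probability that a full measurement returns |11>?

A full measurement returns |11> with probability 1/2.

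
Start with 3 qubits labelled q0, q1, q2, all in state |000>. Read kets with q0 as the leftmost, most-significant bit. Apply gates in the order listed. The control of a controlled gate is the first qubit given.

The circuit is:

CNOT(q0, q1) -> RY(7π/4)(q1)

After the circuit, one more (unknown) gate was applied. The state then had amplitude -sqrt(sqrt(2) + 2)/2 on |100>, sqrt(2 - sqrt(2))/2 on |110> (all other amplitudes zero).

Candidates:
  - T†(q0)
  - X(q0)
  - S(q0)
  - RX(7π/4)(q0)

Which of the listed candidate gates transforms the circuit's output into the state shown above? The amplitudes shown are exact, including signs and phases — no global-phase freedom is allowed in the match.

It was X(q0) that produced the state shown.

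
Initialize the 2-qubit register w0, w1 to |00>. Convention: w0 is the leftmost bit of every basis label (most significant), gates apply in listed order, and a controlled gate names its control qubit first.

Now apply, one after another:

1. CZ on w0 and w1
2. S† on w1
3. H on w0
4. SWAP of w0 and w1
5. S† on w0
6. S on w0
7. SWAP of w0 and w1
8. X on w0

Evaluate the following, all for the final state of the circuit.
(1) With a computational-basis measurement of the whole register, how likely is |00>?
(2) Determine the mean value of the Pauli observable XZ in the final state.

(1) The probability of measuring |00> is 1/2.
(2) The expectation value of XZ is 1.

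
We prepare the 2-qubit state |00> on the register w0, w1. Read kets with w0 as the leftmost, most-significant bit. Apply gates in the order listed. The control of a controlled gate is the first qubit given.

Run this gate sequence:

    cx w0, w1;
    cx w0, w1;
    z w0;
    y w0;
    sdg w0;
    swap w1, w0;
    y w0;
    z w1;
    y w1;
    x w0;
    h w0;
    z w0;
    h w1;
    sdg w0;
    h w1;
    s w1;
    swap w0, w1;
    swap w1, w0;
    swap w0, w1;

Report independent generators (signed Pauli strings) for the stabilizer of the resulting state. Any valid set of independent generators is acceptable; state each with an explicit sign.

The final state is stabilized by the group generated by +IY, +ZI; other independent generating sets are equally valid.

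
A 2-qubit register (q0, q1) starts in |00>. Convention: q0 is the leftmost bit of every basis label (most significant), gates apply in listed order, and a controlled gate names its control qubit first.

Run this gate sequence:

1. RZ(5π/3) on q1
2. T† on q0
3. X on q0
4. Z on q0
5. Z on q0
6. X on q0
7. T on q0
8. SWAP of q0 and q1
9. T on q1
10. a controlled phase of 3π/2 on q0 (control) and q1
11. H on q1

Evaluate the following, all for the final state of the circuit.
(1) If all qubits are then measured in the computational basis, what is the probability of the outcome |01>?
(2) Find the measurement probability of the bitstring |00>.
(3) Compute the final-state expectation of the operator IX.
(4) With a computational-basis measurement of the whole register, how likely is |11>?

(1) The probability of measuring |01> is 1/2. Key observation: steps 2-7 multiply out to the identity, so the circuit reduces to the remaining gates.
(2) Outcome |00> occurs with probability 1/2.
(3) The observable IX averages to 1.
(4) Outcome |11> occurs with probability 0.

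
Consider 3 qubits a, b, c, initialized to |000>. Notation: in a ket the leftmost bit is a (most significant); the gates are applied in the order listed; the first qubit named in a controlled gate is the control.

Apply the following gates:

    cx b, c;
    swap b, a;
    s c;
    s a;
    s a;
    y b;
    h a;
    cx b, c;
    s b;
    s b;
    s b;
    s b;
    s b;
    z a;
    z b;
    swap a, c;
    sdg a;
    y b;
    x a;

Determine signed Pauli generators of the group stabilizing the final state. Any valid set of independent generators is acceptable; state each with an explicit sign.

The final state is stabilized by the group generated by -IIX, +ZII, +IZI; other independent generating sets are equally valid. Key observation: the block from step 10 through step 13 cancels to the identity and can be dropped.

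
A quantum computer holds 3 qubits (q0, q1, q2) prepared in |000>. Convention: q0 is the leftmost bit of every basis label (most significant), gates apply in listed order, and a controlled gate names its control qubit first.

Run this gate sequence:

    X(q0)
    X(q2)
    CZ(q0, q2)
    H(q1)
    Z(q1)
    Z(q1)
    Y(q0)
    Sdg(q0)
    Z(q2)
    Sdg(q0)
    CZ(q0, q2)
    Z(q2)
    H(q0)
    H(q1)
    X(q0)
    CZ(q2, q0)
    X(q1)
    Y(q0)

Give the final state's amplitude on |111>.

The amplitude on |111> is -sqrt(2)/2.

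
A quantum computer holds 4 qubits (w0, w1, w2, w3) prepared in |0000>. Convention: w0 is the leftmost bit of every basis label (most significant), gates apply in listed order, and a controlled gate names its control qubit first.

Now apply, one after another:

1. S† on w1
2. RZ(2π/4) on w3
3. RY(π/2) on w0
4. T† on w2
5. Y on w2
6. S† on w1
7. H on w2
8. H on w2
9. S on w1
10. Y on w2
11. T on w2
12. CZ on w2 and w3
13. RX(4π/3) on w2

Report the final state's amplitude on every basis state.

The resulting statevector has amplitude sqrt(2)*exp(3*I*pi/4)/4 on |0000>, -sqrt(6)*exp(I*pi/4)/4 on |0010>, sqrt(2)*exp(3*I*pi/4)/4 on |1000>, -sqrt(6)*exp(I*pi/4)/4 on |1010>, and 0 on every other basis state. Key observation: steps 4-11 multiply out to the identity, so the circuit reduces to the remaining gates.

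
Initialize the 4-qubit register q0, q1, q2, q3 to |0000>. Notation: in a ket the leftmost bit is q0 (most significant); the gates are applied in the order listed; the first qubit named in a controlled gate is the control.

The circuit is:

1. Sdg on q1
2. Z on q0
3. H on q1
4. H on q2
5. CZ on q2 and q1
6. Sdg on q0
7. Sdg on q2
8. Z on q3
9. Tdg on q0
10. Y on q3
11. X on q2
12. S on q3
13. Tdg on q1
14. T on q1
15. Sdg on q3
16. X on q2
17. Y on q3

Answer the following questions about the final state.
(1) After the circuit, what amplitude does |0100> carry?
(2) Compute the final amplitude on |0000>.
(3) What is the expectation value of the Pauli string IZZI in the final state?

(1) The final state's coefficient on |0100> equals 1/2. Key observation: steps 10-17 multiply out to the identity, so the circuit reduces to the remaining gates.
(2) The final state's coefficient on |0000> equals 1/2.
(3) In the final state, IZZI has expectation 0.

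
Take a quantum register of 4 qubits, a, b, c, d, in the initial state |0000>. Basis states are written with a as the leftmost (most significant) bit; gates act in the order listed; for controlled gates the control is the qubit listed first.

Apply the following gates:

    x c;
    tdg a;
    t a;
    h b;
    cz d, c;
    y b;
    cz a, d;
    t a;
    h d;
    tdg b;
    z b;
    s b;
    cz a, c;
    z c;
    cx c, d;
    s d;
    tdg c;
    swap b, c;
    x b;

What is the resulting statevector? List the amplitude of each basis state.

After the circuit, the state carries amplitude exp(I*pi/4)/2 on |0000>, exp(3*I*pi/4)/2 on |0001>, I/2 on |0010>, -1/2 on |0011>, and 0 on every other basis state.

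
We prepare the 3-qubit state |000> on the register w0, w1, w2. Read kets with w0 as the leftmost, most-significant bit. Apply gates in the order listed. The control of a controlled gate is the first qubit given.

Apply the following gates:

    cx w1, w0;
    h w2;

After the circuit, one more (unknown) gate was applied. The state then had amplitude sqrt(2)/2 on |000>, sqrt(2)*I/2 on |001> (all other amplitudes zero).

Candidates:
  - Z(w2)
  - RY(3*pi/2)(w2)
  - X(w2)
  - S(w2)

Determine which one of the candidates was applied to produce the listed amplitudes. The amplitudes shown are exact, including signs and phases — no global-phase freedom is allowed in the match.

It was S(w2) that produced the state shown.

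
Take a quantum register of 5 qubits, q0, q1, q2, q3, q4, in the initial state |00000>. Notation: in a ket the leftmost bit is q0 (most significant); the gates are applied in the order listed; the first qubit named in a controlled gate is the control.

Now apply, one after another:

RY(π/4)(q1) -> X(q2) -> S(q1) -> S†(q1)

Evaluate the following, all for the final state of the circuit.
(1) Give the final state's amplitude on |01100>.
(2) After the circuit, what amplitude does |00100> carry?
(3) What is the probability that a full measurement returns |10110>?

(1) |01100> carries amplitude sqrt(2 - sqrt(2))/2 in the final state. Key observation: the block from step 3 through step 4 cancels to the identity and can be dropped.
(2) |00100> carries amplitude sqrt(sqrt(2) + 2)/2 in the final state.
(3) The probability of measuring |10110> is 0.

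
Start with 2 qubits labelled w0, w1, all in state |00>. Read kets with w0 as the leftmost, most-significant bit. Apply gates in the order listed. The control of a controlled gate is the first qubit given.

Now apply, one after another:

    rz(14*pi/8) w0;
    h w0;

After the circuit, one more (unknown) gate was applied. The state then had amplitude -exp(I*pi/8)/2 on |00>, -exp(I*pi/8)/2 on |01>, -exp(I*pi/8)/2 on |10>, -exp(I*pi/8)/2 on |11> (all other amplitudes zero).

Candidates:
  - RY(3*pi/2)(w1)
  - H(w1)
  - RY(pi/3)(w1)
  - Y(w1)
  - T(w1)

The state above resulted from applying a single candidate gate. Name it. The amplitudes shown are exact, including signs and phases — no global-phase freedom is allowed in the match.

The unique candidate consistent with the amplitudes is H(w1).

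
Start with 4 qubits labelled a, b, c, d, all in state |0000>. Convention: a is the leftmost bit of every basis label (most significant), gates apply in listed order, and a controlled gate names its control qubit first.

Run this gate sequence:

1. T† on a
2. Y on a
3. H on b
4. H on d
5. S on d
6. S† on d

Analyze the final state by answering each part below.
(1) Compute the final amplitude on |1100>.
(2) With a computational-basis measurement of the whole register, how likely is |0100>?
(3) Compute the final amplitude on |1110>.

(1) The amplitude on |1100> is I/2. Key observation: the block from step 5 through step 6 cancels to the identity and can be dropped.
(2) A full measurement returns |0100> with probability 0.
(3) |1110> carries amplitude 0 in the final state.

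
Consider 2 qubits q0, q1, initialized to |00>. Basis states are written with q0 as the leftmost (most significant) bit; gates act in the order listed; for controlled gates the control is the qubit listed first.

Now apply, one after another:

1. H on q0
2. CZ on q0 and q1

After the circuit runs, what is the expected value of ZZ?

The observable ZZ averages to 0.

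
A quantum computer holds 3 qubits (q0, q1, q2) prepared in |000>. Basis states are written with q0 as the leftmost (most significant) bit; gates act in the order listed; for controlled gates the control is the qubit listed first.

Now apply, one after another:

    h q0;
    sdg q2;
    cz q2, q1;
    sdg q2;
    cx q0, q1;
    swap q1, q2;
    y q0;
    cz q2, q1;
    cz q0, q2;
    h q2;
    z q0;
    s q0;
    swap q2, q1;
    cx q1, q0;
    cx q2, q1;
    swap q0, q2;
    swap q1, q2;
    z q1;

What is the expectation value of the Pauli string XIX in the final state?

In the final state, XIX has expectation 0.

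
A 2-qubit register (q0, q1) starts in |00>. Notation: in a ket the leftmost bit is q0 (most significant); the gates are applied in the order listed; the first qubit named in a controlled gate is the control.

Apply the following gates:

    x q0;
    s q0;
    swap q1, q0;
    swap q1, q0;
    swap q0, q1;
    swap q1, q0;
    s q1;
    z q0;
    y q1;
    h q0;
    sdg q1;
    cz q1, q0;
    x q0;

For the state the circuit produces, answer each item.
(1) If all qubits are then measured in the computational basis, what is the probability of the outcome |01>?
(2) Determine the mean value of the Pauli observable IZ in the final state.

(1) Outcome |01> occurs with probability 1/2.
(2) In the final state, IZ has expectation -1.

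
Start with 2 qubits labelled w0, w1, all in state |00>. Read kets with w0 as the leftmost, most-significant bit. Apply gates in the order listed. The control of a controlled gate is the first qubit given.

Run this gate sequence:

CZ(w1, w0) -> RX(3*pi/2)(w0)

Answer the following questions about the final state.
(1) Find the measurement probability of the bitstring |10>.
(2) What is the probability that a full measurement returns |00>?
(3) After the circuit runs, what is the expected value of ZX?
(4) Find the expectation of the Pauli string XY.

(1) The probability of measuring |10> is 1/2.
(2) A full measurement returns |00> with probability 1/2.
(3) In the final state, ZX has expectation 0.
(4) The observable XY averages to 0.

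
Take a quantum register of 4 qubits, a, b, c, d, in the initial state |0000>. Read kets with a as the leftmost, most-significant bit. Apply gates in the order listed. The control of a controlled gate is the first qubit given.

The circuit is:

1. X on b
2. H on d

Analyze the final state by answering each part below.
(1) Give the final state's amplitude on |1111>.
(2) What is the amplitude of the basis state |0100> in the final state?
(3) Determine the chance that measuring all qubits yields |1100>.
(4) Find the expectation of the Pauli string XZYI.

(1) The final state's coefficient on |1111> equals 0.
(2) The amplitude on |0100> is sqrt(2)/2.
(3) Outcome |1100> occurs with probability 0.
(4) The observable XZYI averages to 0.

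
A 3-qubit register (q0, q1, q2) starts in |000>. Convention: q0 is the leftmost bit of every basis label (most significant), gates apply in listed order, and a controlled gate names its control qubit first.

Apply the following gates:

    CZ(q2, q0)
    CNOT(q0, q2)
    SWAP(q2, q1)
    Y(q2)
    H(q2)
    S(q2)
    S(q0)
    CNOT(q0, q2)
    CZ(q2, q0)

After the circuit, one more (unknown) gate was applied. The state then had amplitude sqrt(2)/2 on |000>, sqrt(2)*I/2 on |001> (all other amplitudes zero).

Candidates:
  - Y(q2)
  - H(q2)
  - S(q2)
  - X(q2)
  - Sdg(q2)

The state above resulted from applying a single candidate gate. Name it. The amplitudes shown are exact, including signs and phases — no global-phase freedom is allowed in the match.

The unique candidate consistent with the amplitudes is X(q2).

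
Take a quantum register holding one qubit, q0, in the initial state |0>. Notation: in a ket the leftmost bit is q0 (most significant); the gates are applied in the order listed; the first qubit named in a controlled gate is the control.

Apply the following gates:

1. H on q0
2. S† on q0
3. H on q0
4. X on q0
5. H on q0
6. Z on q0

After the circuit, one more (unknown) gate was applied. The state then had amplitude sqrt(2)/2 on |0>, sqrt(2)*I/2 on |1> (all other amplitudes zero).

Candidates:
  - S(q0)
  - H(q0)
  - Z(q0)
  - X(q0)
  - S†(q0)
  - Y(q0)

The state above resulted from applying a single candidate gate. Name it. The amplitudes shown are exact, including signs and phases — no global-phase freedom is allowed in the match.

It was Z(q0) that produced the state shown. Key observation: steps 3-6 multiply out to the identity, so the circuit reduces to the remaining gates.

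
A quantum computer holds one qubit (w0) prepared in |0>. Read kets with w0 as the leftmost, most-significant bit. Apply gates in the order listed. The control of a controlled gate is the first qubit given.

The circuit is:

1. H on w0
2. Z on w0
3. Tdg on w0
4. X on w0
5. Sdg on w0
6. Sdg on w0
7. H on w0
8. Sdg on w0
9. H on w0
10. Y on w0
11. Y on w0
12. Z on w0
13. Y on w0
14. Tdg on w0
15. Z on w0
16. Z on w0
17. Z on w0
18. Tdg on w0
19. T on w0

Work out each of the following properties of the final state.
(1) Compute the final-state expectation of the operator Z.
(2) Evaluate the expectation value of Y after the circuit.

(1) In the final state, Z has expectation sqrt(2)/2.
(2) In the final state, Y has expectation 1/2.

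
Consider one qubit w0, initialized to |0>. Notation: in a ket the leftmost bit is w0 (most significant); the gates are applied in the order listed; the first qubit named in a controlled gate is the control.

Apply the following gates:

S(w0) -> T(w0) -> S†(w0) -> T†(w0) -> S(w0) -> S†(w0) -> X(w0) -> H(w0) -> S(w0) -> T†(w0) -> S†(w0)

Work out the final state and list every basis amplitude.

The final amplitudes are sqrt(2)/2 on |0>, sqrt(2)*exp(3*I*pi/4)/2 on |1>.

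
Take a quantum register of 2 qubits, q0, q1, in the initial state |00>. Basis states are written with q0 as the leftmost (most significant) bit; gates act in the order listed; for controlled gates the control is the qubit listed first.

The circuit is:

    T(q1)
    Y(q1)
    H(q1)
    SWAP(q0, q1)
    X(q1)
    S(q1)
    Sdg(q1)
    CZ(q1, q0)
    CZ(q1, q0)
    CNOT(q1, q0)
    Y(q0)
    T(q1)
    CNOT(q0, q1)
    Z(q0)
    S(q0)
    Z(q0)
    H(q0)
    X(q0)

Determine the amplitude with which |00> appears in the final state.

The amplitude on |00> is -exp(3*I*pi/4)/2. Key observation: gates 6-7 undo each other exactly, leaving only the rest of the circuit to track.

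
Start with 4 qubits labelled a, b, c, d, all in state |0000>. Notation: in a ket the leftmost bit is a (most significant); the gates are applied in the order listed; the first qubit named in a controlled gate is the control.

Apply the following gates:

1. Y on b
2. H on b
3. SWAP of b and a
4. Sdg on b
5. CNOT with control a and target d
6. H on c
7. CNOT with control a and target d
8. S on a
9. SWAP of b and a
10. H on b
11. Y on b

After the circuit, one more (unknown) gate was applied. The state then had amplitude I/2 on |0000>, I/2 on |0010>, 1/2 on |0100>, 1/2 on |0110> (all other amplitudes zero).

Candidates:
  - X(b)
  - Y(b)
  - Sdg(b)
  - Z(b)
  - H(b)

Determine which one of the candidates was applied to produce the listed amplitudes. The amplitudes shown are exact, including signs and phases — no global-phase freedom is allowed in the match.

The applied gate was H(b).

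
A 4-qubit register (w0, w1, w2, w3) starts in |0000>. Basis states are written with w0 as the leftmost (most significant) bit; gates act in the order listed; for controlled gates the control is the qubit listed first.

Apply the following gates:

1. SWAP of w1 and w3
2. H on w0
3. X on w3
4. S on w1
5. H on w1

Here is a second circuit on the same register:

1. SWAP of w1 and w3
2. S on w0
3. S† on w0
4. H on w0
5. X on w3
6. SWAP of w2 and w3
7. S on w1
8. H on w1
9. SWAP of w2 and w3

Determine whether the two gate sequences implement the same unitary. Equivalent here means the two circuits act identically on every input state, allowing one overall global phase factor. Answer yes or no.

Yes, they are equivalent — the unitaries differ by at most a global phase.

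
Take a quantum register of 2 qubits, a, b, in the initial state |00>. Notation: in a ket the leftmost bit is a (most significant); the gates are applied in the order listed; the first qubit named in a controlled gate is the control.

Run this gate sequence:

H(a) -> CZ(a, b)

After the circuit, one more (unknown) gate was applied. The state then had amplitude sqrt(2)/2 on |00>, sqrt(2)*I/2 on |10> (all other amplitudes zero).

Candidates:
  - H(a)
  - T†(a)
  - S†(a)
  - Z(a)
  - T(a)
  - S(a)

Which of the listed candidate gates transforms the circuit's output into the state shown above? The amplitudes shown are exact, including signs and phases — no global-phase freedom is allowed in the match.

The unique candidate consistent with the amplitudes is S(a).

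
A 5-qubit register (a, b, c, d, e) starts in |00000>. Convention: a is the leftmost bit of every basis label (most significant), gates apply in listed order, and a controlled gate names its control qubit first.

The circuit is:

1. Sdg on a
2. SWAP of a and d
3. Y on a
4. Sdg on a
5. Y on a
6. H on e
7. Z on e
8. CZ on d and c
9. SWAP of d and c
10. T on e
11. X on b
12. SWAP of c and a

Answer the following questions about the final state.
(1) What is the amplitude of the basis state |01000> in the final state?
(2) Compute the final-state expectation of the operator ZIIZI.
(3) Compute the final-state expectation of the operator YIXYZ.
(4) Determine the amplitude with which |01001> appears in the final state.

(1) The final state's coefficient on |01000> equals -sqrt(2)*I/2.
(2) The expectation value of ZIIZI is 1.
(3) The expectation value of YIXYZ is 0.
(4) |01001> carries amplitude sqrt(2)*exp(3*I*pi/4)/2 in the final state.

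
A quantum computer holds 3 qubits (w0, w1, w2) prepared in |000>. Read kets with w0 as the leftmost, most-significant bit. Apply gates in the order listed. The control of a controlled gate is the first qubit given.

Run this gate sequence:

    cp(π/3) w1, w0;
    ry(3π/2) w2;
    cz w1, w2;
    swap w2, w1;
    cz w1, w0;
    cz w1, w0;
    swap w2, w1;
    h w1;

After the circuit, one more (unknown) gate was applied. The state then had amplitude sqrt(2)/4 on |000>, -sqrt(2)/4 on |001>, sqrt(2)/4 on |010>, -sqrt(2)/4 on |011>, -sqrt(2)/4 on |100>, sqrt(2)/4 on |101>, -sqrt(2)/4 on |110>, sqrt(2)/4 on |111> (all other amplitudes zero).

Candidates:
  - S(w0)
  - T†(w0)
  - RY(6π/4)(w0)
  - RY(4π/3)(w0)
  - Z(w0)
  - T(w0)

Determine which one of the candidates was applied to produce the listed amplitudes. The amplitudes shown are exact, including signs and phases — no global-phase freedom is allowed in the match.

The applied gate was RY(6π/4)(w0).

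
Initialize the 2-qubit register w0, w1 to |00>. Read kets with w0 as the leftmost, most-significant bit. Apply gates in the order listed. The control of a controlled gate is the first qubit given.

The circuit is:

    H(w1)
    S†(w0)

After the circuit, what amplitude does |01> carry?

|01> carries amplitude sqrt(2)/2 in the final state.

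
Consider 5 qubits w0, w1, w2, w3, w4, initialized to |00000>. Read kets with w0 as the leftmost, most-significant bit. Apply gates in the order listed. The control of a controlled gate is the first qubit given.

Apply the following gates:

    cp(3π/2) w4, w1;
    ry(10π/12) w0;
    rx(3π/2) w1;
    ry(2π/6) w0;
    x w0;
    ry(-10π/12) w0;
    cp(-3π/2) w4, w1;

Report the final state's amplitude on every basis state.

The resulting statevector has amplitude sqrt(2)/2 on |10000>, sqrt(2)*I/2 on |11000>, and 0 on every other basis state.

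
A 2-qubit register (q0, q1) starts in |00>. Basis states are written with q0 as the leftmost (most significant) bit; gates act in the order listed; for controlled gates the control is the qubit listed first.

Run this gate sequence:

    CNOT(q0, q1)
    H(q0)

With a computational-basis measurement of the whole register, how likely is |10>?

A full measurement returns |10> with probability 1/2.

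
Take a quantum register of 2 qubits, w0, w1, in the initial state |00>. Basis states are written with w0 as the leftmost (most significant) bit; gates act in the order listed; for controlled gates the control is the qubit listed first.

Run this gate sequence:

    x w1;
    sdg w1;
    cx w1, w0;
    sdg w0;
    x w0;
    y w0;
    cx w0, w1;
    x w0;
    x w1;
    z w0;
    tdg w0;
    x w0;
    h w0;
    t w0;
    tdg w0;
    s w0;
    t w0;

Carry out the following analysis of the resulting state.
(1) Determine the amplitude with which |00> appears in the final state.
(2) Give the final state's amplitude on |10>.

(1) The final state's coefficient on |00> equals 0.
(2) |10> carries amplitude 0 in the final state.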